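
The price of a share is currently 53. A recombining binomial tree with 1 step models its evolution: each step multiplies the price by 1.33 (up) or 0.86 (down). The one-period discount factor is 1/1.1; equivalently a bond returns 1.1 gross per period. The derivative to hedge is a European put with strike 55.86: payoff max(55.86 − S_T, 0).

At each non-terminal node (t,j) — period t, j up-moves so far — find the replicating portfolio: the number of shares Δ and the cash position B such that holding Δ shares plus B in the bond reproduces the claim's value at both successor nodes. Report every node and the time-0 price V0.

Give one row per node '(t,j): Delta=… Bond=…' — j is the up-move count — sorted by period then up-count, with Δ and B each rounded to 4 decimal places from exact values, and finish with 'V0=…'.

(0,0): Delta=-0.4127 Bond=26.4456
V0=4.5733

Risk-neutral probability p* = (R−d)/(u−d) = (1.1−0.86)/(1.33−0.86) = 0.5106.
Payoff layer (t=1): V(1,0)=10.2800, V(1,1)=0.0000
  t=0,j=0: stock 53.0000 → up 70.4900 (V=0.0000), down 45.5800 (V=10.2800). Price 4.5733; hedge Δ=-0.4127, bond B=26.4456.
Check: Δ(0,0)·S0 + B(0,0) = 4.5733 = V0.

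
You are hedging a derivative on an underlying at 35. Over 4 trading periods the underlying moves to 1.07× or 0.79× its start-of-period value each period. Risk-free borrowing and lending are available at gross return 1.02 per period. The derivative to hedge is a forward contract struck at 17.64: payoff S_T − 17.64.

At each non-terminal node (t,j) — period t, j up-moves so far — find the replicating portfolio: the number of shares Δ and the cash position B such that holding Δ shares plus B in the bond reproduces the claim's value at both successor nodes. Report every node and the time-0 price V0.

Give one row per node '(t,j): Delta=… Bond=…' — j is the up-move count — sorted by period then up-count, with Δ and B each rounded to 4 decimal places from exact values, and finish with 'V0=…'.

(0,0): Delta=1.0000 Bond=-16.2966
(1,0): Delta=1.0000 Bond=-16.6226
(1,1): Delta=1.0000 Bond=-16.6226
(2,0): Delta=1.0000 Bond=-16.9550
(2,1): Delta=1.0000 Bond=-16.9550
(2,2): Delta=1.0000 Bond=-16.9550
(3,0): Delta=1.0000 Bond=-17.2941
(3,1): Delta=1.0000 Bond=-17.2941
(3,2): Delta=1.0000 Bond=-17.2941
(3,3): Delta=1.0000 Bond=-17.2941
V0=18.7034

Risk-neutral probability p* = (R−d)/(u−d) = (1.02−0.79)/(1.07−0.79) = 0.8214.
Terminal payoffs: V(4,0)=-4.0075, V(4,1)=0.8243, V(4,2)=7.3686, V(4,3)=16.2324, V(4,4)=28.2379
Node (3,0) S=17.2564: V=(p*·0.8243+(1−p*)·-4.0075)/1.02=-0.0378; Δ=(0.8243−-4.0075)/(18.4643−13.6325)=1.0000; B=V−Δ·S=-17.2941
Node (3,1) S=23.3725: V=(p*·7.3686+(1−p*)·0.8243)/1.02=6.0784; Δ=(7.3686−0.8243)/(25.0086−18.4643)=1.0000; B=V−Δ·S=-17.2941
Node (3,2) S=31.6565: V=(p*·16.2324+(1−p*)·7.3686)/1.02=14.3624; Δ=(16.2324−7.3686)/(33.8724−25.0086)=1.0000; B=V−Δ·S=-17.2941
Node (3,3) S=42.8765: V=(p*·28.2379+(1−p*)·16.2324)/1.02=25.5824; Δ=(28.2379−16.2324)/(45.8779−33.8724)=1.0000; B=V−Δ·S=-17.2941
Node (2,0) S=21.8435: V=(p*·6.0784+(1−p*)·-0.0378)/1.02=4.8885; Δ=(6.0784−-0.0378)/(23.3725−17.2564)=1.0000; B=V−Δ·S=-16.9550
Node (2,1) S=29.5855: V=(p*·14.3624+(1−p*)·6.0784)/1.02=12.6305; Δ=(14.3624−6.0784)/(31.6565−23.3725)=1.0000; B=V−Δ·S=-16.9550
Node (2,2) S=40.0715: V=(p*·25.5824+(1−p*)·14.3624)/1.02=23.1165; Δ=(25.5824−14.3624)/(42.8765−31.6565)=1.0000; B=V−Δ·S=-16.9550
Node (1,0) S=27.6500: V=(p*·12.6305+(1−p*)·4.8885)/1.02=11.0274; Δ=(12.6305−4.8885)/(29.5855−21.8435)=1.0000; B=V−Δ·S=-16.6226
Node (1,1) S=37.4500: V=(p*·23.1165+(1−p*)·12.6305)/1.02=20.8274; Δ=(23.1165−12.6305)/(40.0715−29.5855)=1.0000; B=V−Δ·S=-16.6226
Node (0,0) S=35.0000: V=(p*·20.8274+(1−p*)·11.0274)/1.02=18.7034; Δ=(20.8274−11.0274)/(37.4500−27.6500)=1.0000; B=V−Δ·S=-16.2966
Each (Δ,B) replicates both successor values, so the strategy is self-financing and V0 is arbitrage-free.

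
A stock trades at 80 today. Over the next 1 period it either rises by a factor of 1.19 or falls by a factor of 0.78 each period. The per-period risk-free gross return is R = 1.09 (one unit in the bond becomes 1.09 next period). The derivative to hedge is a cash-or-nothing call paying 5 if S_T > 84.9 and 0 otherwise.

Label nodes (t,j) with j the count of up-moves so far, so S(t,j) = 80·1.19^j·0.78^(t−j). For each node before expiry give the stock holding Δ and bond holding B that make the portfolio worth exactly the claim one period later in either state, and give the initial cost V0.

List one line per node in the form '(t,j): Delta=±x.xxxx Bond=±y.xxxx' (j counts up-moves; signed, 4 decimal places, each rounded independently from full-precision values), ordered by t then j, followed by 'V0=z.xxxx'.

Under the risk-neutral measure, an up-move has probability p* = (R−d)/(u−d) = 0.7561 and values discount at R = 1.09.
Payoff layer (t=1): V(1,0)=0.0000, V(1,1)=5.0000
Node (0,0) S=80.0000: V=(p*·5.0000+(1−p*)·0.0000)/1.09=3.4683; Δ=(5.0000−0.0000)/(95.2000−62.4000)=0.1524; B=V−Δ·S=-8.7268
Self-financing check: at every node Δ·S+B equals the discounted successor values.

(0,0): Delta=0.1524 Bond=-8.7268
V0=3.4683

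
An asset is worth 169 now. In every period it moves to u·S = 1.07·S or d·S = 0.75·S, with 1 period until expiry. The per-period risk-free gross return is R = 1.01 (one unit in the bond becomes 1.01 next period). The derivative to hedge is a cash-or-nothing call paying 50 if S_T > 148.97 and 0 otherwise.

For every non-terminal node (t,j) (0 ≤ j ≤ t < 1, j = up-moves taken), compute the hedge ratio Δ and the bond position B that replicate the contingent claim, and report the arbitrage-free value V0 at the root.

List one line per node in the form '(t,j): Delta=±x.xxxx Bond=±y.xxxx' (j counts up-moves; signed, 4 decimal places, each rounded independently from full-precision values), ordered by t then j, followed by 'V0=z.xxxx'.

No-arbitrage ⇒ martingale measure with p* = (R−d)/(u−d) = 0.8125.
Payoff layer (t=1): V(1,0)=0.0000, V(1,1)=50.0000
(0,0): S=169.0000. Δ = (V_up−V_dn)/(S_up−S_dn) = (50.0000−0.0000)/(180.8300−126.7500) = 0.9246. V = [p*·50.0000 + (1−p*)·0.0000]/1.01 = 40.2228. B = V − Δ·S = -116.0272.
Each (Δ,B) replicates both successor values, so the strategy is self-financing and V0 is arbitrage-free.

(0,0): Delta=0.9246 Bond=-116.0272
V0=40.2228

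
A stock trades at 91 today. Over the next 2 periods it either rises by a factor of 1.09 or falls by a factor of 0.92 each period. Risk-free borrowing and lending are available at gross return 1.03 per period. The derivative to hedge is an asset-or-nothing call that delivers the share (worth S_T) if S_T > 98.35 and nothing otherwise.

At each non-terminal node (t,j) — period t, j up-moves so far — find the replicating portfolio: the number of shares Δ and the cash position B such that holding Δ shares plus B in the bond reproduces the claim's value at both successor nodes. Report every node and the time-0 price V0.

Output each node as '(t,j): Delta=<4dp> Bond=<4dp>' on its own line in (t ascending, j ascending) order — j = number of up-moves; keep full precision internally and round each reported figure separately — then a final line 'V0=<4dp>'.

(0,0): Delta=4.3905 Bond=-356.8639
(1,0): Delta=0.0000 Bond=0.0000
(1,1): Delta=6.4118 Bond=-568.0624
V0=42.6685

The replicating-portfolio and risk-neutral prices coincide; use p* = (1.03−0.92)/(1.09−0.92) = 0.6471 for the latter.
Terminal values V(2,·): V(2,0)=0.0000, V(2,1)=0.0000, V(2,2)=108.1171
(1,0): S=83.7200. Δ = (V_up−V_dn)/(S_up−S_dn) = (0.0000−0.0000)/(91.2548−77.0224) = 0.0000. V = [p*·0.0000 + (1−p*)·0.0000]/1.03 = 0.0000. B = V − Δ·S = 0.0000.
(1,1): S=99.1900. Δ = (V_up−V_dn)/(S_up−S_dn) = (108.1171−0.0000)/(108.1171−91.2548) = 6.4118. V = [p*·108.1171 + (1−p*)·0.0000]/1.03 = 67.9205. B = V − Δ·S = -568.0624.
(0,0): S=91.0000. Δ = (V_up−V_dn)/(S_up−S_dn) = (67.9205−0.0000)/(99.1900−83.7200) = 4.3905. V = [p*·67.9205 + (1−p*)·0.0000]/1.03 = 42.6685. B = V − Δ·S = -356.8639.
The time-0 hedge costs 42.6685, which is the no-arbitrage price.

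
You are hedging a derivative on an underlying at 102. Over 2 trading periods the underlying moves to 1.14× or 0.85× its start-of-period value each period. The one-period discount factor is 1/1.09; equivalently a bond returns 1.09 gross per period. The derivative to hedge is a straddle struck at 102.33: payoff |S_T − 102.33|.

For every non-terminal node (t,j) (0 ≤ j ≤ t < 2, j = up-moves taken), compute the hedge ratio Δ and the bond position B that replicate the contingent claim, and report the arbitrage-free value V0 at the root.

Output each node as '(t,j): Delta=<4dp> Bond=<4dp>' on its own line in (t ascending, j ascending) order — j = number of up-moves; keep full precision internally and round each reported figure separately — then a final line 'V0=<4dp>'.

(0,0): Delta=0.5518 Bond=-37.3057
(1,0): Delta=-1.0000 Bond=93.8807
(1,1): Delta=0.7929 Bond=-68.6933
V0=18.9813

Since d<R<u, set p* = (R−d)/(u−d) = 0.8276; price each node as the discounted p*-expectation of its children.
Terminal values V(2,·): V(2,0)=28.6350, V(2,1)=3.4920, V(2,2)=30.2292
(1,0): S=86.7000. Δ = (V_up−V_dn)/(S_up−S_dn) = (3.4920−28.6350)/(98.8380−73.6950) = -1.0000. V = [p*·3.4920 + (1−p*)·28.6350]/1.09 = 7.1807. B = V − Δ·S = 93.8807.
(1,1): S=116.2800. Δ = (V_up−V_dn)/(S_up−S_dn) = (30.2292−3.4920)/(132.5592−98.8380) = 0.7929. V = [p*·30.2292 + (1−p*)·3.4920]/1.09 = 23.5040. B = V − Δ·S = -68.6933.
(0,0): S=102.0000. Δ = (V_up−V_dn)/(S_up−S_dn) = (23.5040−7.1807)/(116.2800−86.7000) = 0.5518. V = [p*·23.5040 + (1−p*)·7.1807]/1.09 = 18.9813. B = V − Δ·S = -37.3057.
Root portfolio cost Δ·102+B reproduces V0=18.9813.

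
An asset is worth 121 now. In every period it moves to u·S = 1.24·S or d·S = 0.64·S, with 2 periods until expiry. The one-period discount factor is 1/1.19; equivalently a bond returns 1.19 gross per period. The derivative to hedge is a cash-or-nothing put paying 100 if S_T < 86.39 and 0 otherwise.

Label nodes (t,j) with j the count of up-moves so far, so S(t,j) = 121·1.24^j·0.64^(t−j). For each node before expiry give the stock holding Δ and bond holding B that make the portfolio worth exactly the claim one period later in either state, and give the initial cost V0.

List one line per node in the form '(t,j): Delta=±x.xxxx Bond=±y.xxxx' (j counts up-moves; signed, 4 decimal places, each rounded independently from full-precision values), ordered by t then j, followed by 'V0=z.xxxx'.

The replicating-portfolio and risk-neutral prices coincide; use p* = (1.19−0.64)/(1.24−0.64) = 0.9167 for the latter.
Terminal values V(2,·): V(2,0)=100.0000, V(2,1)=0.0000, V(2,2)=0.0000
Node (1,0) S=77.4400: V=(p*·0.0000+(1−p*)·100.0000)/1.19=7.0028; Δ=(0.0000−100.0000)/(96.0256−49.5616)=-2.1522; B=V−Δ·S=173.6695
Node (1,1) S=150.0400: V=(p*·0.0000+(1−p*)·0.0000)/1.19=0.0000; Δ=(0.0000−0.0000)/(186.0496−96.0256)=0.0000; B=V−Δ·S=0.0000
Node (0,0) S=121.0000: V=(p*·0.0000+(1−p*)·7.0028)/1.19=0.4904; Δ=(0.0000−7.0028)/(150.0400−77.4400)=-0.0965; B=V−Δ·S=12.1617
Each (Δ,B) replicates both successor values, so the strategy is self-financing and V0 is arbitrage-free.

(0,0): Delta=-0.0965 Bond=12.1617
(1,0): Delta=-2.1522 Bond=173.6695
(1,1): Delta=0.0000 Bond=0.0000
V0=0.4904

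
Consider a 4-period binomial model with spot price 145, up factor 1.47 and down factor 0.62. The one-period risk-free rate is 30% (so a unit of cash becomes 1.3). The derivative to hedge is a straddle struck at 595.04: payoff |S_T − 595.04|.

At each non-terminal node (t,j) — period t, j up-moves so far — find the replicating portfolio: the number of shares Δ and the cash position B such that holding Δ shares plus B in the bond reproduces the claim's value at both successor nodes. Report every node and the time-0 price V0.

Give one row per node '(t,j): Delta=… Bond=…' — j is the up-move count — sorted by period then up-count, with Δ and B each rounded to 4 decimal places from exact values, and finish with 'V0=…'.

(0,0): Delta=-0.6898 Bond=186.8863
(1,0): Delta=-1.0000 Bond=270.8421
(1,1): Delta=-0.6571 Bond=235.9797
(2,0): Delta=-1.0000 Bond=352.0947
(2,1): Delta=-1.0000 Bond=352.0947
(2,2): Delta=-0.6209 Bond=295.4434
(3,0): Delta=-1.0000 Bond=457.7231
(3,1): Delta=-1.0000 Bond=457.7231
(3,2): Delta=-1.0000 Bond=457.7231
(3,3): Delta=-0.5809 Bond=365.6647
V0=86.8700

Since d<R<u, set p* = (R−d)/(u−d) = 0.8000; price each node as the discounted p*-expectation of its children.
Terminal payoffs: V(4,0)=573.6143, V(4,1)=544.2404, V(4,2)=474.5958, V(4,3)=309.4706, V(4,4)=82.0359
Node (3,0) S=34.5576: V=(p*·544.2404+(1−p*)·573.6143)/1.3=423.1655; Δ=(544.2404−573.6143)/(50.7996−21.4257)=-1.0000; B=V−Δ·S=457.7231
Node (3,1) S=81.9349: V=(p*·474.5958+(1−p*)·544.2404)/1.3=375.7882; Δ=(474.5958−544.2404)/(120.4442−50.7996)=-1.0000; B=V−Δ·S=457.7231
Node (3,2) S=194.2649: V=(p*·309.4706+(1−p*)·474.5958)/1.3=263.4582; Δ=(309.4706−474.5958)/(285.5694−120.4442)=-1.0000; B=V−Δ·S=457.7231
Node (3,3) S=460.5958: V=(p*·82.0359+(1−p*)·309.4706)/1.3=98.0945; Δ=(82.0359−309.4706)/(677.0759−285.5694)=-0.5809; B=V−Δ·S=365.6647
Node (2,0) S=55.7380: V=(p*·375.7882+(1−p*)·423.1655)/1.3=296.3567; Δ=(375.7882−423.1655)/(81.9349−34.5576)=-1.0000; B=V−Δ·S=352.0947
Node (2,1) S=132.1530: V=(p*·263.4582+(1−p*)·375.7882)/1.3=219.9417; Δ=(263.4582−375.7882)/(194.2649−81.9349)=-1.0000; B=V−Δ·S=352.0947
Node (2,2) S=313.3305: V=(p*·98.0945+(1−p*)·263.4582)/1.3=100.8979; Δ=(98.0945−263.4582)/(460.5958−194.2649)=-0.6209; B=V−Δ·S=295.4434
Node (1,0) S=89.9000: V=(p*·219.9417+(1−p*)·296.3567)/1.3=180.9421; Δ=(219.9417−296.3567)/(132.1530−55.7380)=-1.0000; B=V−Δ·S=270.8421
Node (1,1) S=213.1500: V=(p*·100.8979+(1−p*)·219.9417)/1.3=95.9282; Δ=(100.8979−219.9417)/(313.3305−132.1530)=-0.6571; B=V−Δ·S=235.9797
Node (0,0) S=145.0000: V=(p*·95.9282+(1−p*)·180.9421)/1.3=86.8700; Δ=(95.9282−180.9421)/(213.1500−89.9000)=-0.6898; B=V−Δ·S=186.8863
Check: Δ(0,0)·S0 + B(0,0) = 86.8700 = V0.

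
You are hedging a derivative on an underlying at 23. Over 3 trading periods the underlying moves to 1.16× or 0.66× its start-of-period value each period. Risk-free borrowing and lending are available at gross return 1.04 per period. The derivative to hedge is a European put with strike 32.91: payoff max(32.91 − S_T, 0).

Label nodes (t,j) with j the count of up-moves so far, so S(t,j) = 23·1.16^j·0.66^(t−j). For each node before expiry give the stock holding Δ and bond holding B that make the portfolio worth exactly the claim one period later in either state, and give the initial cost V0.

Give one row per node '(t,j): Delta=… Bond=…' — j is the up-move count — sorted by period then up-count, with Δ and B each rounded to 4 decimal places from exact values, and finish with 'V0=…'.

(0,0): Delta=-0.8611 Bond=27.2298
(1,0): Delta=-1.0000 Bond=30.4271
(1,1): Delta=-0.8362 Bond=27.6533
(2,0): Delta=-1.0000 Bond=31.6442
(2,1): Delta=-1.0000 Bond=31.6442
(2,2): Delta=-0.8067 Bond=27.8485
V0=7.4239

Risk-neutral probability p* = (R−d)/(u−d) = (1.04−0.66)/(1.16−0.66) = 0.7600.
Terminal payoffs: V(3,0)=26.2976, V(3,1)=21.2882, V(3,2)=12.4838, V(3,3)=0.0000
(2,0): S=10.0188. Δ = (V_up−V_dn)/(S_up−S_dn) = (21.2882−26.2976)/(11.6218−6.6124) = -1.0000. V = [p*·21.2882 + (1−p*)·26.2976]/1.04 = 21.6254. B = V − Δ·S = 31.6442.
(2,1): S=17.6088. Δ = (V_up−V_dn)/(S_up−S_dn) = (12.4838−21.2882)/(20.4262−11.6218) = -1.0000. V = [p*·12.4838 + (1−p*)·21.2882]/1.04 = 14.0354. B = V − Δ·S = 31.6442.
(2,2): S=30.9488. Δ = (V_up−V_dn)/(S_up−S_dn) = (0.0000−12.4838)/(35.9006−20.4262) = -0.8067. V = [p*·0.0000 + (1−p*)·12.4838]/1.04 = 2.8809. B = V − Δ·S = 27.8485.
(1,0): S=15.1800. Δ = (V_up−V_dn)/(S_up−S_dn) = (14.0354−21.6254)/(17.6088−10.0188) = -1.0000. V = [p*·14.0354 + (1−p*)·21.6254]/1.04 = 15.2471. B = V − Δ·S = 30.4271.
(1,1): S=26.6800. Δ = (V_up−V_dn)/(S_up−S_dn) = (2.8809−14.0354)/(30.9488−17.6088) = -0.8362. V = [p*·2.8809 + (1−p*)·14.0354]/1.04 = 5.3442. B = V − Δ·S = 27.6533.
(0,0): S=23.0000. Δ = (V_up−V_dn)/(S_up−S_dn) = (5.3442−15.2471)/(26.6800−15.1800) = -0.8611. V = [p*·5.3442 + (1−p*)·15.2471]/1.04 = 7.4239. B = V − Δ·S = 27.2298.
The time-0 hedge costs 7.4239, which is the no-arbitrage price.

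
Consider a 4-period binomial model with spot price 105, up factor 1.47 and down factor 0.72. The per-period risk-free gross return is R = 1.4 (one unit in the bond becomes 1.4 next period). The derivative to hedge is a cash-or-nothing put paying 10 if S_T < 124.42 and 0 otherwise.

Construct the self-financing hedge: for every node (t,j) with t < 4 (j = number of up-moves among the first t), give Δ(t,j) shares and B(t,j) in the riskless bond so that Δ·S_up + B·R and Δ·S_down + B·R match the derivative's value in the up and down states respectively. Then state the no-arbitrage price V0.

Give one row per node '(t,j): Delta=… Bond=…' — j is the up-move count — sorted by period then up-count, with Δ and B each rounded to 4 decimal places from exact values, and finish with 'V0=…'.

(0,0): Delta=-0.0107 Bond=1.2381
(1,0): Delta=-0.0740 Bond=6.5203
(1,1): Delta=-0.0075 Bond=1.2406
(2,0): Delta=0.0000 Bond=5.1020
(2,1): Delta=-0.0777 Bond=9.5429
(2,2): Delta=-0.0039 Bond=0.9333
(3,0): Delta=0.0000 Bond=7.1429
(3,1): Delta=0.0000 Bond=7.1429
(3,2): Delta=-0.0816 Bond=14.0000
(3,3): Delta=0.0000 Bond=0.0000
V0=0.1197

No-arbitrage ⇒ martingale measure with p* = (R−d)/(u−d) = 0.9067.
At expiry t=4: V(4,0)=10.0000, V(4,1)=10.0000, V(4,2)=10.0000, V(4,3)=0.0000, V(4,4)=0.0000
Node (3,0) S=39.1910: V=(p*·10.0000+(1−p*)·10.0000)/1.4=7.1429; Δ=(10.0000−10.0000)/(57.6108−28.2175)=0.0000; B=V−Δ·S=7.1429
Node (3,1) S=80.0150: V=(p*·10.0000+(1−p*)·10.0000)/1.4=7.1429; Δ=(10.0000−10.0000)/(117.6221−57.6108)=0.0000; B=V−Δ·S=7.1429
Node (3,2) S=163.3640: V=(p*·0.0000+(1−p*)·10.0000)/1.4=0.6667; Δ=(0.0000−10.0000)/(240.1451−117.6221)=-0.0816; B=V−Δ·S=14.0000
Node (3,3) S=333.5349: V=(p*·0.0000+(1−p*)·0.0000)/1.4=0.0000; Δ=(0.0000−0.0000)/(490.2963−240.1451)=0.0000; B=V−Δ·S=0.0000
Node (2,0) S=54.4320: V=(p*·7.1429+(1−p*)·7.1429)/1.4=5.1020; Δ=(7.1429−7.1429)/(80.0150−39.1910)=0.0000; B=V−Δ·S=5.1020
Node (2,1) S=111.1320: V=(p*·0.6667+(1−p*)·7.1429)/1.4=0.9079; Δ=(0.6667−7.1429)/(163.3640−80.0150)=-0.0777; B=V−Δ·S=9.5429
Node (2,2) S=226.8945: V=(p*·0.0000+(1−p*)·0.6667)/1.4=0.0444; Δ=(0.0000−0.6667)/(333.5349−163.3640)=-0.0039; B=V−Δ·S=0.9333
Node (1,0) S=75.6000: V=(p*·0.9079+(1−p*)·5.1020)/1.4=0.9281; Δ=(0.9079−5.1020)/(111.1320−54.4320)=-0.0740; B=V−Δ·S=6.5203
Node (1,1) S=154.3500: V=(p*·0.0444+(1−p*)·0.9079)/1.4=0.0893; Δ=(0.0444−0.9079)/(226.8945−111.1320)=-0.0075; B=V−Δ·S=1.2406
Node (0,0) S=105.0000: V=(p*·0.0893+(1−p*)·0.9281)/1.4=0.1197; Δ=(0.0893−0.9281)/(154.3500−75.6000)=-0.0107; B=V−Δ·S=1.2381
Check: Δ(0,0)·S0 + B(0,0) = 0.1197 = V0.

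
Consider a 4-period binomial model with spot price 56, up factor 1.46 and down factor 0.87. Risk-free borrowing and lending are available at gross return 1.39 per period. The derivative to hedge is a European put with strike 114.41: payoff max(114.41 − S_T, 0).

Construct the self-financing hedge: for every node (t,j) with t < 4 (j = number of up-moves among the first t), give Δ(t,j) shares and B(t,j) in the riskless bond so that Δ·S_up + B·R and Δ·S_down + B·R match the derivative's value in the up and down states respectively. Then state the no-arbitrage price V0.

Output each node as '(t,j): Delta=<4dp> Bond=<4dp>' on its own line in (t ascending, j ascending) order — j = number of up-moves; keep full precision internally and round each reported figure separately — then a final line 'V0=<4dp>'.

The replicating-portfolio and risk-neutral prices coincide; use p* = (1.39−0.87)/(1.46−0.87) = 0.8814 for the latter.
Terminal payoffs: V(4,0)=82.3277, V(4,1)=60.5708, V(4,2)=24.0591, V(4,3)=0.0000, V(4,4)=0.0000
  t=3,j=0: stock 36.8762 → up 53.8392 (V=60.5708), down 32.0823 (V=82.3277). Price 45.4332; hedge Δ=-1.0000, bond B=82.3094.
  t=3,j=1: stock 61.8841 → up 90.3509 (V=24.0591), down 53.8392 (V=60.5708). Price 20.4252; hedge Δ=-1.0000, bond B=82.3094.
  t=3,j=2: stock 103.8516 → up 151.6233 (V=0.0000), down 90.3509 (V=24.0591). Price 2.0536; hedge Δ=-0.3927, bond B=42.8318.
  t=3,j=3: stock 174.2796 → up 254.4482 (V=0.0000), down 151.6233 (V=0.0000). Price 0.0000; hedge Δ=0.0000, bond B=0.0000.
  t=2,j=0: stock 42.3864 → up 61.8841 (V=20.4252), down 36.8762 (V=45.4332). Price 16.8290; hedge Δ=-1.0000, bond B=59.2154.
  t=2,j=1: stock 71.1312 → up 103.8516 (V=2.0536), down 61.8841 (V=20.4252). Price 3.0455; hedge Δ=-0.4378, bond B=34.1839.
  t=2,j=2: stock 119.3696 → up 174.2796 (V=0.0000), down 103.8516 (V=2.0536). Price 0.1753; hedge Δ=-0.0292, bond B=3.6559.
  t=1,j=0: stock 48.7200 → up 71.1312 (V=3.0455), down 42.3864 (V=16.8290). Price 3.3675; hedge Δ=-0.4795, bond B=26.7293.
  t=1,j=1: stock 81.7600 → up 119.3696 (V=0.1753), down 71.1312 (V=3.0455). Price 0.3711; hedge Δ=-0.0595, bond B=5.2359.
  t=0,j=0: stock 56.0000 → up 81.7600 (V=0.3711), down 48.7200 (V=3.3675). Price 0.5227; hedge Δ=-0.0907, bond B=5.6014.
Root portfolio cost Δ·56+B reproduces V0=0.5227.

(0,0): Delta=-0.0907 Bond=5.6014
(1,0): Delta=-0.4795 Bond=26.7293
(1,1): Delta=-0.0595 Bond=5.2359
(2,0): Delta=-1.0000 Bond=59.2154
(2,1): Delta=-0.4378 Bond=34.1839
(2,2): Delta=-0.0292 Bond=3.6559
(3,0): Delta=-1.0000 Bond=82.3094
(3,1): Delta=-1.0000 Bond=82.3094
(3,2): Delta=-0.3927 Bond=42.8318
(3,3): Delta=0.0000 Bond=0.0000
V0=0.5227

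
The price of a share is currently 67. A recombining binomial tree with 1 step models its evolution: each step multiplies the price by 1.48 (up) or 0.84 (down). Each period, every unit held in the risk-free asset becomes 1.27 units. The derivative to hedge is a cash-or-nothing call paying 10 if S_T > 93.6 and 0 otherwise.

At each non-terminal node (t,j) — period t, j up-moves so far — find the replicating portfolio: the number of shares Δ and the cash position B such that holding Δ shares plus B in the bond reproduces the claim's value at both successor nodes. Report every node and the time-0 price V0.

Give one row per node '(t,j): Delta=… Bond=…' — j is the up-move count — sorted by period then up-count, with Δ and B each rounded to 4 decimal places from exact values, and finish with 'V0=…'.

(0,0): Delta=0.2332 Bond=-10.3346
V0=5.2904

The replicating-portfolio and risk-neutral prices coincide; use p* = (1.27−0.84)/(1.48−0.84) = 0.6719 for the latter.
Terminal payoffs: V(1,0)=0.0000, V(1,1)=10.0000
  t=0,j=0: stock 67.0000 → up 99.1600 (V=10.0000), down 56.2800 (V=0.0000). Price 5.2904; hedge Δ=0.2332, bond B=-10.3346.
The time-0 hedge costs 5.2904, which is the no-arbitrage price.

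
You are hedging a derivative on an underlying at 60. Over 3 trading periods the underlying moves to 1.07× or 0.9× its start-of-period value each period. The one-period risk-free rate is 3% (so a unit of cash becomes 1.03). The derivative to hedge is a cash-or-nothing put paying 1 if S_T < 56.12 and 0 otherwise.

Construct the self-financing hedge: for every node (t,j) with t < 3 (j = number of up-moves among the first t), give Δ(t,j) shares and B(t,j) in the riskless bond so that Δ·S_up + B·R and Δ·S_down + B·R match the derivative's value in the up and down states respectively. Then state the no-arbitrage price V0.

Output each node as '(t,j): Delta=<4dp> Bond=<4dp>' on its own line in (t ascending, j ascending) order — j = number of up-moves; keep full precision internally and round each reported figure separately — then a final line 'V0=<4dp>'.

No-arbitrage ⇒ martingale measure with p* = (R−d)/(u−d) = 0.7647.
Terminal values V(3,·): V(3,0)=1.0000, V(3,1)=1.0000, V(3,2)=0.0000, V(3,3)=0.0000
(2,0): S=48.6000. Δ = (V_up−V_dn)/(S_up−S_dn) = (1.0000−1.0000)/(52.0020−43.7400) = 0.0000. V = [p*·1.0000 + (1−p*)·1.0000]/1.03 = 0.9709. B = V − Δ·S = 0.9709.
(2,1): S=57.7800. Δ = (V_up−V_dn)/(S_up−S_dn) = (0.0000−1.0000)/(61.8246−52.0020) = -0.1018. V = [p*·0.0000 + (1−p*)·1.0000]/1.03 = 0.2284. B = V − Δ·S = 6.1108.
(2,2): S=68.6940. Δ = (V_up−V_dn)/(S_up−S_dn) = (0.0000−0.0000)/(73.5026−61.8246) = 0.0000. V = [p*·0.0000 + (1−p*)·0.0000]/1.03 = 0.0000. B = V − Δ·S = 0.0000.
(1,0): S=54.0000. Δ = (V_up−V_dn)/(S_up−S_dn) = (0.2284−0.9709)/(57.7800−48.6000) = -0.0809. V = [p*·0.2284 + (1−p*)·0.9709]/1.03 = 0.3914. B = V − Δ·S = 4.7586.
(1,1): S=64.2000. Δ = (V_up−V_dn)/(S_up−S_dn) = (0.0000−0.2284)/(68.6940−57.7800) = -0.0209. V = [p*·0.0000 + (1−p*)·0.2284]/1.03 = 0.0522. B = V − Δ·S = 1.3960.
(0,0): S=60.0000. Δ = (V_up−V_dn)/(S_up−S_dn) = (0.0522−0.3914)/(64.2000−54.0000) = -0.0333. V = [p*·0.0522 + (1−p*)·0.3914]/1.03 = 0.1282. B = V − Δ·S = 2.1235.
Root portfolio cost Δ·60+B reproduces V0=0.1282.

(0,0): Delta=-0.0333 Bond=2.1235
(1,0): Delta=-0.0809 Bond=4.7586
(1,1): Delta=-0.0209 Bond=1.3960
(2,0): Delta=0.0000 Bond=0.9709
(2,1): Delta=-0.1018 Bond=6.1108
(2,2): Delta=0.0000 Bond=0.0000
V0=0.1282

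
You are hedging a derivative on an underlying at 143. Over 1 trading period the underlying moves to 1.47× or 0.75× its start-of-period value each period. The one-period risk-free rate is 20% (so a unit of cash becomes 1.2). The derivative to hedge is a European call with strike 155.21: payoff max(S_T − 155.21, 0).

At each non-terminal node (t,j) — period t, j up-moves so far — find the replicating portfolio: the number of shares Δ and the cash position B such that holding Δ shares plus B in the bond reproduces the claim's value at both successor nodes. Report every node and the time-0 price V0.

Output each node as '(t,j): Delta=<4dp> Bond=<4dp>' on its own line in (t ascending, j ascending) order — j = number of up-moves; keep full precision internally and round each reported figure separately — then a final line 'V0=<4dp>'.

Risk-neutral probability p* = (R−d)/(u−d) = (1.2−0.75)/(1.47−0.75) = 0.6250.
At expiry t=1: V(1,0)=0.0000, V(1,1)=55.0000
Node (0,0) S=143.0000: V=(p*·55.0000+(1−p*)·0.0000)/1.2=28.6458; Δ=(55.0000−0.0000)/(210.2100−107.2500)=0.5342; B=V−Δ·S=-47.7431
Root portfolio cost Δ·143+B reproduces V0=28.6458.

(0,0): Delta=0.5342 Bond=-47.7431
V0=28.6458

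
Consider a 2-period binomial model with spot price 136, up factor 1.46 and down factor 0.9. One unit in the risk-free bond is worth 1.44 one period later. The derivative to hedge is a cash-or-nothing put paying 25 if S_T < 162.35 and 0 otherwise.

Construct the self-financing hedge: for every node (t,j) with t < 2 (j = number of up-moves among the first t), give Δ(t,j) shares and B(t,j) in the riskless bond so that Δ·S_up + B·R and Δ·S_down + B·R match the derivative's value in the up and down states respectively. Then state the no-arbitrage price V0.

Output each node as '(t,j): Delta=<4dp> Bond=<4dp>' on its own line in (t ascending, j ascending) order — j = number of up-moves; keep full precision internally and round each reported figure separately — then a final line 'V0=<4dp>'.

No-arbitrage ⇒ martingale measure with p* = (R−d)/(u−d) = 0.9643.
At expiry t=2: V(2,0)=25.0000, V(2,1)=0.0000, V(2,2)=0.0000
Node (1,0) S=122.4000: V=(p*·0.0000+(1−p*)·25.0000)/1.44=0.6200; Δ=(0.0000−25.0000)/(178.7040−110.1600)=-0.3647; B=V−Δ·S=45.2629
Node (1,1) S=198.5600: V=(p*·0.0000+(1−p*)·0.0000)/1.44=0.0000; Δ=(0.0000−0.0000)/(289.8976−178.7040)=0.0000; B=V−Δ·S=0.0000
Node (0,0) S=136.0000: V=(p*·0.0000+(1−p*)·0.6200)/1.44=0.0154; Δ=(0.0000−0.6200)/(198.5600−122.4000)=-0.0081; B=V−Δ·S=1.1226
Self-financing check: at every node Δ·S+B equals the discounted successor values.

(0,0): Delta=-0.0081 Bond=1.1226
(1,0): Delta=-0.3647 Bond=45.2629
(1,1): Delta=0.0000 Bond=0.0000
V0=0.0154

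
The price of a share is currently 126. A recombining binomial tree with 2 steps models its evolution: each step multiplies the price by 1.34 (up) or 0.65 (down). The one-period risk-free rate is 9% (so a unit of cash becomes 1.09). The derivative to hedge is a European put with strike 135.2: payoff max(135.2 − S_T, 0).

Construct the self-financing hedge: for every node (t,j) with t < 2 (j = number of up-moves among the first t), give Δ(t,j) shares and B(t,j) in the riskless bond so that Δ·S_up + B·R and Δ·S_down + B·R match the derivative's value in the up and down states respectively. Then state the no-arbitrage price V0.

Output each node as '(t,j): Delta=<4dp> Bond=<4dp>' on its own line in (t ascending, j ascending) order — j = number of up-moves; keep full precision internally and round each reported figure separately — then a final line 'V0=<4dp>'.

The replicating-portfolio and risk-neutral prices coincide; use p* = (1.09−0.65)/(1.34−0.65) = 0.6377 for the latter.
At expiry t=2: V(2,0)=81.9650, V(2,1)=25.4540, V(2,2)=0.0000
(1,0): S=81.9000. Δ = (V_up−V_dn)/(S_up−S_dn) = (25.4540−81.9650)/(109.7460−53.2350) = -1.0000. V = [p*·25.4540 + (1−p*)·81.9650]/1.09 = 42.1367. B = V − Δ·S = 124.0367.
(1,1): S=168.8400. Δ = (V_up−V_dn)/(S_up−S_dn) = (0.0000−25.4540)/(226.2456−109.7460) = -0.2185. V = [p*·0.0000 + (1−p*)·25.4540]/1.09 = 8.4610. B = V − Δ·S = 45.3508.
(0,0): S=126.0000. Δ = (V_up−V_dn)/(S_up−S_dn) = (8.4610−42.1367)/(168.8400−81.9000) = -0.3873. V = [p*·8.4610 + (1−p*)·42.1367]/1.09 = 18.9563. B = V − Δ·S = 67.7617.
Check: Δ(0,0)·S0 + B(0,0) = 18.9563 = V0.

(0,0): Delta=-0.3873 Bond=67.7617
(1,0): Delta=-1.0000 Bond=124.0367
(1,1): Delta=-0.2185 Bond=45.3508
V0=18.9563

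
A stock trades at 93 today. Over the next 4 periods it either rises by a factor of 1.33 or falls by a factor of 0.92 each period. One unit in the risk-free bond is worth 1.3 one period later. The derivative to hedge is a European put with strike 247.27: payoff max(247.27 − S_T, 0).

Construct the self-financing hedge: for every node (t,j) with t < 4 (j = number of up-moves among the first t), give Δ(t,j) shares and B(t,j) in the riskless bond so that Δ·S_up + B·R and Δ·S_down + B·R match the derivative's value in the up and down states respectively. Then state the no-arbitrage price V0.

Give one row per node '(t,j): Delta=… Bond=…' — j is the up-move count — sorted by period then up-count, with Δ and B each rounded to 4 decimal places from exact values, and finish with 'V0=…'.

Since d<R<u, set p* = (R−d)/(u−d) = 0.9268; price each node as the discounted p*-expectation of its children.
Payoff layer (t=4): V(4,0)=180.6455, V(4,1)=150.9541, V(4,2)=108.0307, V(4,3)=45.9784, V(4,4)=0.0000
  t=3,j=0: stock 72.4180 → up 96.3159 (V=150.9541), down 66.6245 (V=180.6455). Price 117.7897; hedge Δ=-1.0000, bond B=190.2077.
  t=3,j=1: stock 104.6912 → up 139.2393 (V=108.0307), down 96.3159 (V=150.9541). Price 85.5165; hedge Δ=-1.0000, bond B=190.2077.
  t=3,j=2: stock 151.3471 → up 201.2916 (V=45.9784), down 139.2393 (V=108.0307). Price 38.8606; hedge Δ=-1.0000, bond B=190.2077.
  t=3,j=3: stock 218.7952 → up 290.9977 (V=0.0000), down 201.2916 (V=45.9784). Price 2.5879; hedge Δ=-0.5125, bond B=114.7303.
  t=2,j=0: stock 78.7152 → up 104.6912 (V=85.5165), down 72.4180 (V=117.7897). Price 67.5984; hedge Δ=-1.0000, bond B=146.3136.
  t=2,j=1: stock 113.7948 → up 151.3471 (V=38.8606), down 104.6912 (V=85.5165). Price 32.5188; hedge Δ=-1.0000, bond B=146.3136.
  t=2,j=2: stock 164.5077 → up 218.7952 (V=2.5879), down 151.3471 (V=38.8606). Price 4.0323; hedge Δ=-0.5378, bond B=92.5023.
  t=1,j=0: stock 85.5600 → up 113.7948 (V=32.5188), down 78.7152 (V=67.5984). Price 26.9889; hedge Δ=-1.0000, bond B=112.5489.
  t=1,j=1: stock 123.6900 → up 164.5077 (V=4.0323), down 113.7948 (V=32.5188). Price 4.7051; hedge Δ=-0.5617, bond B=74.1844.
  t=0,j=0: stock 93.0000 → up 123.6900 (V=4.7051), down 85.5600 (V=26.9889). Price 4.8736; hedge Δ=-0.5844, bond B=59.2243.
Each (Δ,B) replicates both successor values, so the strategy is self-financing and V0 is arbitrage-free.

(0,0): Delta=-0.5844 Bond=59.2243
(1,0): Delta=-1.0000 Bond=112.5489
(1,1): Delta=-0.5617 Bond=74.1844
(2,0): Delta=-1.0000 Bond=146.3136
(2,1): Delta=-1.0000 Bond=146.3136
(2,2): Delta=-0.5378 Bond=92.5023
(3,0): Delta=-1.0000 Bond=190.2077
(3,1): Delta=-1.0000 Bond=190.2077
(3,2): Delta=-1.0000 Bond=190.2077
(3,3): Delta=-0.5125 Bond=114.7303
V0=4.8736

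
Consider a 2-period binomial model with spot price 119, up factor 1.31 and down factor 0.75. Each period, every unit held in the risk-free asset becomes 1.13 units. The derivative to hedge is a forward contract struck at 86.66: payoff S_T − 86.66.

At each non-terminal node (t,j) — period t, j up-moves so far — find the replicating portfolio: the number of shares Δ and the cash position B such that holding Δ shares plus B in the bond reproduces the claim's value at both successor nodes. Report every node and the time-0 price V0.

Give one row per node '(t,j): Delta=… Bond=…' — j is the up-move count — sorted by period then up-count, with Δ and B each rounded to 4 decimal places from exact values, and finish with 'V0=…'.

The replicating-portfolio and risk-neutral prices coincide; use p* = (1.13−0.75)/(1.31−0.75) = 0.6786 for the latter.
At expiry t=2: V(2,0)=-19.7225, V(2,1)=30.2575, V(2,2)=117.5559
(1,0): S=89.2500. Δ = (V_up−V_dn)/(S_up−S_dn) = (30.2575−-19.7225)/(116.9175−66.9375) = 1.0000. V = [p*·30.2575 + (1−p*)·-19.7225]/1.13 = 12.5597. B = V − Δ·S = -76.6903.
(1,1): S=155.8900. Δ = (V_up−V_dn)/(S_up−S_dn) = (117.5559−30.2575)/(204.2159−116.9175) = 1.0000. V = [p*·117.5559 + (1−p*)·30.2575]/1.13 = 79.1997. B = V − Δ·S = -76.6903.
(0,0): S=119.0000. Δ = (V_up−V_dn)/(S_up−S_dn) = (79.1997−12.5597)/(155.8900−89.2500) = 1.0000. V = [p*·79.1997 + (1−p*)·12.5597]/1.13 = 51.1325. B = V − Δ·S = -67.8675.
Each (Δ,B) replicates both successor values, so the strategy is self-financing and V0 is arbitrage-free.

(0,0): Delta=1.0000 Bond=-67.8675
(1,0): Delta=1.0000 Bond=-76.6903
(1,1): Delta=1.0000 Bond=-76.6903
V0=51.1325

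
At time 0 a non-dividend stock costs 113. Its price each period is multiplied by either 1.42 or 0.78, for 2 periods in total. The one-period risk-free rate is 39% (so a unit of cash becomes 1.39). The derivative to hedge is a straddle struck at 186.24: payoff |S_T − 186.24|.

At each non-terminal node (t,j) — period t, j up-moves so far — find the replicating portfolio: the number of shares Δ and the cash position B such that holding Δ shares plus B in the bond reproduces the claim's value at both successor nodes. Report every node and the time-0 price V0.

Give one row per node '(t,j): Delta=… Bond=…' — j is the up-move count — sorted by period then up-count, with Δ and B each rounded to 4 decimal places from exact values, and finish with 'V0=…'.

The replicating-portfolio and risk-neutral prices coincide; use p* = (1.39−0.78)/(1.42−0.78) = 0.9531 for the latter.
Payoff layer (t=2): V(2,0)=117.4908, V(2,1)=61.0812, V(2,2)=41.6132
  t=1,j=0: stock 88.1400 → up 125.1588 (V=61.0812), down 68.7492 (V=117.4908). Price 45.8456; hedge Δ=-1.0000, bond B=133.9856.
  t=1,j=1: stock 160.4600 → up 227.8532 (V=41.6132), down 125.1588 (V=61.0812). Price 30.5941; hedge Δ=-0.1896, bond B=61.0128.
  t=0,j=0: stock 113.0000 → up 160.4600 (V=30.5941), down 88.1400 (V=45.8456). Price 22.5245; hedge Δ=-0.2109, bond B=46.3550.
The time-0 hedge costs 22.5245, which is the no-arbitrage price.

(0,0): Delta=-0.2109 Bond=46.3550
(1,0): Delta=-1.0000 Bond=133.9856
(1,1): Delta=-0.1896 Bond=61.0128
V0=22.5245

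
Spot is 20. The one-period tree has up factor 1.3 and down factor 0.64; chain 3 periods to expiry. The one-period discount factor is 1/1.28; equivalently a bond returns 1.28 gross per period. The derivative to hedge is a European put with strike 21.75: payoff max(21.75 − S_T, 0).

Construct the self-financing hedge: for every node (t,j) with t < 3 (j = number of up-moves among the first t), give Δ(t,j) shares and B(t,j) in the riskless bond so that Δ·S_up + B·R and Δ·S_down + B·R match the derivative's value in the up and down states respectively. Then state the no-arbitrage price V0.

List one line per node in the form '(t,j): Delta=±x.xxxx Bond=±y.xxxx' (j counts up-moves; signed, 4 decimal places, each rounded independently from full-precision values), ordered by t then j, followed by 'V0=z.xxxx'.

The replicating-portfolio and risk-neutral prices coincide; use p* = (1.28−0.64)/(1.3−0.64) = 0.9697 for the latter.
Terminal payoffs: V(3,0)=16.5071, V(3,1)=11.1004, V(3,2)=0.1180, V(3,3)=0.0000
Node (2,0) S=8.1920: V=(p*·11.1004+(1−p*)·16.5071)/1.28=8.8002; Δ=(11.1004−16.5071)/(10.6496−5.2429)=-1.0000; B=V−Δ·S=16.9922
Node (2,1) S=16.6400: V=(p*·0.1180+(1−p*)·11.1004)/1.28=0.3522; Δ=(0.1180−11.1004)/(21.6320−10.6496)=-1.0000; B=V−Δ·S=16.9922
Node (2,2) S=33.8000: V=(p*·0.0000+(1−p*)·0.1180)/1.28=0.0028; Δ=(0.0000−0.1180)/(43.9400−21.6320)=-0.0053; B=V−Δ·S=0.1816
Node (1,0) S=12.8000: V=(p*·0.3522+(1−p*)·8.8002)/1.28=0.4751; Δ=(0.3522−8.8002)/(16.6400−8.1920)=-1.0000; B=V−Δ·S=13.2751
Node (1,1) S=26.0000: V=(p*·0.0028+(1−p*)·0.3522)/1.28=0.0105; Δ=(0.0028−0.3522)/(33.8000−16.6400)=-0.0204; B=V−Δ·S=0.5398
Node (0,0) S=20.0000: V=(p*·0.0105+(1−p*)·0.4751)/1.28=0.0192; Δ=(0.0105−0.4751)/(26.0000−12.8000)=-0.0352; B=V−Δ·S=0.7232
Check: Δ(0,0)·S0 + B(0,0) = 0.0192 = V0.

(0,0): Delta=-0.0352 Bond=0.7232
(1,0): Delta=-1.0000 Bond=13.2751
(1,1): Delta=-0.0204 Bond=0.5398
(2,0): Delta=-1.0000 Bond=16.9922
(2,1): Delta=-1.0000 Bond=16.9922
(2,2): Delta=-0.0053 Bond=0.1816
V0=0.0192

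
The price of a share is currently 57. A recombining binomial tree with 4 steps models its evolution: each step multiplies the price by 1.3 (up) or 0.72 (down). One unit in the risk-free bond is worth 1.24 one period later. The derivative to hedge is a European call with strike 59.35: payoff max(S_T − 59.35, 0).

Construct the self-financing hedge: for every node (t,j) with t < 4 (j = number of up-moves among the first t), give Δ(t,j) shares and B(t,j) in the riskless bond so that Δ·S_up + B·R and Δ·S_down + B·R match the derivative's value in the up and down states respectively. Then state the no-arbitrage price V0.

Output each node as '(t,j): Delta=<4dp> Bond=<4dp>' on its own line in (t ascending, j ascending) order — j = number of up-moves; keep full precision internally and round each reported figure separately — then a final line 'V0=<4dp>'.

(0,0): Delta=0.9524 Bond=-22.1271
(1,0): Delta=0.6768 Bond=-16.1269
(1,1): Delta=0.9700 Bond=-28.7427
(2,0): Delta=0.0000 Bond=0.0000
(2,1): Delta=0.7200 Bond=-22.3047
(2,2): Delta=0.9859 Bond=-37.1797
(3,0): Delta=0.0000 Bond=0.0000
(3,1): Delta=0.0000 Bond=0.0000
(3,2): Delta=0.7660 Bond=-30.8492
(3,3): Delta=1.0000 Bond=-47.8629
V0=32.1573

Under the risk-neutral measure, an up-move has probability p* = (R−d)/(u−d) = 0.8966 and values discount at R = 1.24.
Terminal values V(4,·): V(4,0)=0.0000, V(4,1)=0.0000, V(4,2)=0.0000, V(4,3)=30.8149, V(4,4)=103.4477
Node (3,0) S=21.2751: V=(p*·0.0000+(1−p*)·0.0000)/1.24=0.0000; Δ=(0.0000−0.0000)/(27.6577−15.3181)=0.0000; B=V−Δ·S=0.0000
Node (3,1) S=38.4134: V=(p*·0.0000+(1−p*)·0.0000)/1.24=0.0000; Δ=(0.0000−0.0000)/(49.9375−27.6577)=0.0000; B=V−Δ·S=0.0000
Node (3,2) S=69.3576: V=(p*·30.8149+(1−p*)·0.0000)/1.24=22.2799; Δ=(30.8149−0.0000)/(90.1649−49.9375)=0.7660; B=V−Δ·S=-30.8492
Node (3,3) S=125.2290: V=(p*·103.4477+(1−p*)·30.8149)/1.24=77.3661; Δ=(103.4477−30.8149)/(162.7977−90.1649)=1.0000; B=V−Δ·S=-47.8629
Node (2,0) S=29.5488: V=(p*·0.0000+(1−p*)·0.0000)/1.24=0.0000; Δ=(0.0000−0.0000)/(38.4134−21.2751)=0.0000; B=V−Δ·S=0.0000
Node (2,1) S=53.3520: V=(p*·22.2799+(1−p*)·0.0000)/1.24=16.1090; Δ=(22.2799−0.0000)/(69.3576−38.4134)=0.7200; B=V−Δ·S=-22.3047
Node (2,2) S=96.3300: V=(p*·77.3661+(1−p*)·22.2799)/1.24=57.7964; Δ=(77.3661−22.2799)/(125.2290−69.3576)=0.9859; B=V−Δ·S=-37.1797
Node (1,0) S=41.0400: V=(p*·16.1090+(1−p*)·0.0000)/1.24=11.6472; Δ=(16.1090−0.0000)/(53.3520−29.5488)=0.6768; B=V−Δ·S=-16.1269
Node (1,1) S=74.1000: V=(p*·57.7964+(1−p*)·16.1090)/1.24=43.1322; Δ=(57.7964−16.1090)/(96.3300−53.3520)=0.9700; B=V−Δ·S=-28.7427
Node (0,0) S=57.0000: V=(p*·43.1322+(1−p*)·11.6472)/1.24=32.1573; Δ=(43.1322−11.6472)/(74.1000−41.0400)=0.9524; B=V−Δ·S=-22.1271
Root portfolio cost Δ·57+B reproduces V0=32.1573.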